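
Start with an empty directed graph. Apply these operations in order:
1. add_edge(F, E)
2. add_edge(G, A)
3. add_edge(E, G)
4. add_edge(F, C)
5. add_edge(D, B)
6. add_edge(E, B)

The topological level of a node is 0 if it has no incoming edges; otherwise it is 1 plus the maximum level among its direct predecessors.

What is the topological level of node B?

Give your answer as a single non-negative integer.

Answer: 2

Derivation:
Op 1: add_edge(F, E). Edges now: 1
Op 2: add_edge(G, A). Edges now: 2
Op 3: add_edge(E, G). Edges now: 3
Op 4: add_edge(F, C). Edges now: 4
Op 5: add_edge(D, B). Edges now: 5
Op 6: add_edge(E, B). Edges now: 6
Compute levels (Kahn BFS):
  sources (in-degree 0): D, F
  process D: level=0
    D->B: in-degree(B)=1, level(B)>=1
  process F: level=0
    F->C: in-degree(C)=0, level(C)=1, enqueue
    F->E: in-degree(E)=0, level(E)=1, enqueue
  process C: level=1
  process E: level=1
    E->B: in-degree(B)=0, level(B)=2, enqueue
    E->G: in-degree(G)=0, level(G)=2, enqueue
  process B: level=2
  process G: level=2
    G->A: in-degree(A)=0, level(A)=3, enqueue
  process A: level=3
All levels: A:3, B:2, C:1, D:0, E:1, F:0, G:2
level(B) = 2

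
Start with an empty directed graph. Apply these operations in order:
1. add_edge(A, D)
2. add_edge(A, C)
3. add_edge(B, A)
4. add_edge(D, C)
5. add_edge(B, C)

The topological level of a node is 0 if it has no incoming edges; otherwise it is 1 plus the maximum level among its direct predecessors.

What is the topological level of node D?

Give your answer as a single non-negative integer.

Answer: 2

Derivation:
Op 1: add_edge(A, D). Edges now: 1
Op 2: add_edge(A, C). Edges now: 2
Op 3: add_edge(B, A). Edges now: 3
Op 4: add_edge(D, C). Edges now: 4
Op 5: add_edge(B, C). Edges now: 5
Compute levels (Kahn BFS):
  sources (in-degree 0): B
  process B: level=0
    B->A: in-degree(A)=0, level(A)=1, enqueue
    B->C: in-degree(C)=2, level(C)>=1
  process A: level=1
    A->C: in-degree(C)=1, level(C)>=2
    A->D: in-degree(D)=0, level(D)=2, enqueue
  process D: level=2
    D->C: in-degree(C)=0, level(C)=3, enqueue
  process C: level=3
All levels: A:1, B:0, C:3, D:2
level(D) = 2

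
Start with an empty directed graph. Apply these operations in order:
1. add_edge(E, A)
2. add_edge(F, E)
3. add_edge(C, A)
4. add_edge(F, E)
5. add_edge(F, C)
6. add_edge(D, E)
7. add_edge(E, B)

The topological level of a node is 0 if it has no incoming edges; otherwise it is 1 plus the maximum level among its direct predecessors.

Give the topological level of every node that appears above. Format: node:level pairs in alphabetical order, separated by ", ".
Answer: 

Answer: A:2, B:2, C:1, D:0, E:1, F:0

Derivation:
Op 1: add_edge(E, A). Edges now: 1
Op 2: add_edge(F, E). Edges now: 2
Op 3: add_edge(C, A). Edges now: 3
Op 4: add_edge(F, E) (duplicate, no change). Edges now: 3
Op 5: add_edge(F, C). Edges now: 4
Op 6: add_edge(D, E). Edges now: 5
Op 7: add_edge(E, B). Edges now: 6
Compute levels (Kahn BFS):
  sources (in-degree 0): D, F
  process D: level=0
    D->E: in-degree(E)=1, level(E)>=1
  process F: level=0
    F->C: in-degree(C)=0, level(C)=1, enqueue
    F->E: in-degree(E)=0, level(E)=1, enqueue
  process C: level=1
    C->A: in-degree(A)=1, level(A)>=2
  process E: level=1
    E->A: in-degree(A)=0, level(A)=2, enqueue
    E->B: in-degree(B)=0, level(B)=2, enqueue
  process A: level=2
  process B: level=2
All levels: A:2, B:2, C:1, D:0, E:1, F:0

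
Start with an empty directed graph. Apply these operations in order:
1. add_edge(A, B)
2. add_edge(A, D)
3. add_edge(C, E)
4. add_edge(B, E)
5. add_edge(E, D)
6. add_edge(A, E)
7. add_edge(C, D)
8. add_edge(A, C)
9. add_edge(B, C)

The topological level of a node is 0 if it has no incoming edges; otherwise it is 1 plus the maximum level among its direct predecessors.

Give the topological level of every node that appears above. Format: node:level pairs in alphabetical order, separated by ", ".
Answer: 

Answer: A:0, B:1, C:2, D:4, E:3

Derivation:
Op 1: add_edge(A, B). Edges now: 1
Op 2: add_edge(A, D). Edges now: 2
Op 3: add_edge(C, E). Edges now: 3
Op 4: add_edge(B, E). Edges now: 4
Op 5: add_edge(E, D). Edges now: 5
Op 6: add_edge(A, E). Edges now: 6
Op 7: add_edge(C, D). Edges now: 7
Op 8: add_edge(A, C). Edges now: 8
Op 9: add_edge(B, C). Edges now: 9
Compute levels (Kahn BFS):
  sources (in-degree 0): A
  process A: level=0
    A->B: in-degree(B)=0, level(B)=1, enqueue
    A->C: in-degree(C)=1, level(C)>=1
    A->D: in-degree(D)=2, level(D)>=1
    A->E: in-degree(E)=2, level(E)>=1
  process B: level=1
    B->C: in-degree(C)=0, level(C)=2, enqueue
    B->E: in-degree(E)=1, level(E)>=2
  process C: level=2
    C->D: in-degree(D)=1, level(D)>=3
    C->E: in-degree(E)=0, level(E)=3, enqueue
  process E: level=3
    E->D: in-degree(D)=0, level(D)=4, enqueue
  process D: level=4
All levels: A:0, B:1, C:2, D:4, E:3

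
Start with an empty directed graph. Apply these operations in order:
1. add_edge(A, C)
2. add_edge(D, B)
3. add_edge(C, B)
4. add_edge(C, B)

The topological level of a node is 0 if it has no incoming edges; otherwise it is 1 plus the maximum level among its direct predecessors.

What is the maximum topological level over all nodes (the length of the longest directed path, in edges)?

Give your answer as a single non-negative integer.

Answer: 2

Derivation:
Op 1: add_edge(A, C). Edges now: 1
Op 2: add_edge(D, B). Edges now: 2
Op 3: add_edge(C, B). Edges now: 3
Op 4: add_edge(C, B) (duplicate, no change). Edges now: 3
Compute levels (Kahn BFS):
  sources (in-degree 0): A, D
  process A: level=0
    A->C: in-degree(C)=0, level(C)=1, enqueue
  process D: level=0
    D->B: in-degree(B)=1, level(B)>=1
  process C: level=1
    C->B: in-degree(B)=0, level(B)=2, enqueue
  process B: level=2
All levels: A:0, B:2, C:1, D:0
max level = 2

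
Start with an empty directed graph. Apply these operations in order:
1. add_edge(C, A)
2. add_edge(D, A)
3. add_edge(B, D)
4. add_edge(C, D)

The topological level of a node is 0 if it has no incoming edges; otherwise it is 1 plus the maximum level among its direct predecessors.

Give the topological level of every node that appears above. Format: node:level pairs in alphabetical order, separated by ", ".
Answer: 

Answer: A:2, B:0, C:0, D:1

Derivation:
Op 1: add_edge(C, A). Edges now: 1
Op 2: add_edge(D, A). Edges now: 2
Op 3: add_edge(B, D). Edges now: 3
Op 4: add_edge(C, D). Edges now: 4
Compute levels (Kahn BFS):
  sources (in-degree 0): B, C
  process B: level=0
    B->D: in-degree(D)=1, level(D)>=1
  process C: level=0
    C->A: in-degree(A)=1, level(A)>=1
    C->D: in-degree(D)=0, level(D)=1, enqueue
  process D: level=1
    D->A: in-degree(A)=0, level(A)=2, enqueue
  process A: level=2
All levels: A:2, B:0, C:0, D:1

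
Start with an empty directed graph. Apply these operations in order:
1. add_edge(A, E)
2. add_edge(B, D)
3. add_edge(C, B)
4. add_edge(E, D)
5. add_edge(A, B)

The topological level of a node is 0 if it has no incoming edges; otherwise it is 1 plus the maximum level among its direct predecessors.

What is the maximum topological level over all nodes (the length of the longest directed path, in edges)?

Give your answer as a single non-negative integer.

Answer: 2

Derivation:
Op 1: add_edge(A, E). Edges now: 1
Op 2: add_edge(B, D). Edges now: 2
Op 3: add_edge(C, B). Edges now: 3
Op 4: add_edge(E, D). Edges now: 4
Op 5: add_edge(A, B). Edges now: 5
Compute levels (Kahn BFS):
  sources (in-degree 0): A, C
  process A: level=0
    A->B: in-degree(B)=1, level(B)>=1
    A->E: in-degree(E)=0, level(E)=1, enqueue
  process C: level=0
    C->B: in-degree(B)=0, level(B)=1, enqueue
  process E: level=1
    E->D: in-degree(D)=1, level(D)>=2
  process B: level=1
    B->D: in-degree(D)=0, level(D)=2, enqueue
  process D: level=2
All levels: A:0, B:1, C:0, D:2, E:1
max level = 2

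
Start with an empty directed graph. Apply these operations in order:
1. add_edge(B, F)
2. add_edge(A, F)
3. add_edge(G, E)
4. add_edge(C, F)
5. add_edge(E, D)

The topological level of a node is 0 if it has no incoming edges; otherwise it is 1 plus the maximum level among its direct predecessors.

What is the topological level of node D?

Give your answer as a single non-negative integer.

Op 1: add_edge(B, F). Edges now: 1
Op 2: add_edge(A, F). Edges now: 2
Op 3: add_edge(G, E). Edges now: 3
Op 4: add_edge(C, F). Edges now: 4
Op 5: add_edge(E, D). Edges now: 5
Compute levels (Kahn BFS):
  sources (in-degree 0): A, B, C, G
  process A: level=0
    A->F: in-degree(F)=2, level(F)>=1
  process B: level=0
    B->F: in-degree(F)=1, level(F)>=1
  process C: level=0
    C->F: in-degree(F)=0, level(F)=1, enqueue
  process G: level=0
    G->E: in-degree(E)=0, level(E)=1, enqueue
  process F: level=1
  process E: level=1
    E->D: in-degree(D)=0, level(D)=2, enqueue
  process D: level=2
All levels: A:0, B:0, C:0, D:2, E:1, F:1, G:0
level(D) = 2

Answer: 2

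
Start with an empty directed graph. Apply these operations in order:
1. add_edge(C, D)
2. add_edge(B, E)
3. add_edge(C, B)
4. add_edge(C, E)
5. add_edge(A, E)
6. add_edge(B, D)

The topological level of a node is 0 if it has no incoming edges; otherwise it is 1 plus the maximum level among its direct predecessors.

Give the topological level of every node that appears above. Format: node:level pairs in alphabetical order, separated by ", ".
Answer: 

Answer: A:0, B:1, C:0, D:2, E:2

Derivation:
Op 1: add_edge(C, D). Edges now: 1
Op 2: add_edge(B, E). Edges now: 2
Op 3: add_edge(C, B). Edges now: 3
Op 4: add_edge(C, E). Edges now: 4
Op 5: add_edge(A, E). Edges now: 5
Op 6: add_edge(B, D). Edges now: 6
Compute levels (Kahn BFS):
  sources (in-degree 0): A, C
  process A: level=0
    A->E: in-degree(E)=2, level(E)>=1
  process C: level=0
    C->B: in-degree(B)=0, level(B)=1, enqueue
    C->D: in-degree(D)=1, level(D)>=1
    C->E: in-degree(E)=1, level(E)>=1
  process B: level=1
    B->D: in-degree(D)=0, level(D)=2, enqueue
    B->E: in-degree(E)=0, level(E)=2, enqueue
  process D: level=2
  process E: level=2
All levels: A:0, B:1, C:0, D:2, E:2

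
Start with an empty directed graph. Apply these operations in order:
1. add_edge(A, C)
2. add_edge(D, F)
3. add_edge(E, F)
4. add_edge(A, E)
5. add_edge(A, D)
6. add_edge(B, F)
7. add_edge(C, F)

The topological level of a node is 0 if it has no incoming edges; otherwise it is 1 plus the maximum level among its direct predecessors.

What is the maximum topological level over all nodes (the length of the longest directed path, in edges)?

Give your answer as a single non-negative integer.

Op 1: add_edge(A, C). Edges now: 1
Op 2: add_edge(D, F). Edges now: 2
Op 3: add_edge(E, F). Edges now: 3
Op 4: add_edge(A, E). Edges now: 4
Op 5: add_edge(A, D). Edges now: 5
Op 6: add_edge(B, F). Edges now: 6
Op 7: add_edge(C, F). Edges now: 7
Compute levels (Kahn BFS):
  sources (in-degree 0): A, B
  process A: level=0
    A->C: in-degree(C)=0, level(C)=1, enqueue
    A->D: in-degree(D)=0, level(D)=1, enqueue
    A->E: in-degree(E)=0, level(E)=1, enqueue
  process B: level=0
    B->F: in-degree(F)=3, level(F)>=1
  process C: level=1
    C->F: in-degree(F)=2, level(F)>=2
  process D: level=1
    D->F: in-degree(F)=1, level(F)>=2
  process E: level=1
    E->F: in-degree(F)=0, level(F)=2, enqueue
  process F: level=2
All levels: A:0, B:0, C:1, D:1, E:1, F:2
max level = 2

Answer: 2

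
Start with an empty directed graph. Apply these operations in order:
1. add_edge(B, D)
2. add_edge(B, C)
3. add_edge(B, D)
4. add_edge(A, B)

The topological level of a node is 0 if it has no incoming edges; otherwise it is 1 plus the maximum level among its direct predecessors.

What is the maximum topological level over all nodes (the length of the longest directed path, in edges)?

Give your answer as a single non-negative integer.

Op 1: add_edge(B, D). Edges now: 1
Op 2: add_edge(B, C). Edges now: 2
Op 3: add_edge(B, D) (duplicate, no change). Edges now: 2
Op 4: add_edge(A, B). Edges now: 3
Compute levels (Kahn BFS):
  sources (in-degree 0): A
  process A: level=0
    A->B: in-degree(B)=0, level(B)=1, enqueue
  process B: level=1
    B->C: in-degree(C)=0, level(C)=2, enqueue
    B->D: in-degree(D)=0, level(D)=2, enqueue
  process C: level=2
  process D: level=2
All levels: A:0, B:1, C:2, D:2
max level = 2

Answer: 2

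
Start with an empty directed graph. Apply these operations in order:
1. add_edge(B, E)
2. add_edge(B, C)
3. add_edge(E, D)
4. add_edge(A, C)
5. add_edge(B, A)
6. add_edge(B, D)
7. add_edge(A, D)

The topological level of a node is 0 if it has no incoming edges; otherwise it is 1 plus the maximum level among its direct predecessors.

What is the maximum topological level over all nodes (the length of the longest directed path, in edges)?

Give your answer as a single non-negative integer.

Answer: 2

Derivation:
Op 1: add_edge(B, E). Edges now: 1
Op 2: add_edge(B, C). Edges now: 2
Op 3: add_edge(E, D). Edges now: 3
Op 4: add_edge(A, C). Edges now: 4
Op 5: add_edge(B, A). Edges now: 5
Op 6: add_edge(B, D). Edges now: 6
Op 7: add_edge(A, D). Edges now: 7
Compute levels (Kahn BFS):
  sources (in-degree 0): B
  process B: level=0
    B->A: in-degree(A)=0, level(A)=1, enqueue
    B->C: in-degree(C)=1, level(C)>=1
    B->D: in-degree(D)=2, level(D)>=1
    B->E: in-degree(E)=0, level(E)=1, enqueue
  process A: level=1
    A->C: in-degree(C)=0, level(C)=2, enqueue
    A->D: in-degree(D)=1, level(D)>=2
  process E: level=1
    E->D: in-degree(D)=0, level(D)=2, enqueue
  process C: level=2
  process D: level=2
All levels: A:1, B:0, C:2, D:2, E:1
max level = 2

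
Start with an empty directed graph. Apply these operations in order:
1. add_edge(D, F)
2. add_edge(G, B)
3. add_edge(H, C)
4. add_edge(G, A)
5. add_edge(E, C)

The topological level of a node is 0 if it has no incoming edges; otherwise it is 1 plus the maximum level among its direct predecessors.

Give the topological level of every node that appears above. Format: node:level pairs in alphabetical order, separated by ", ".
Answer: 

Answer: A:1, B:1, C:1, D:0, E:0, F:1, G:0, H:0

Derivation:
Op 1: add_edge(D, F). Edges now: 1
Op 2: add_edge(G, B). Edges now: 2
Op 3: add_edge(H, C). Edges now: 3
Op 4: add_edge(G, A). Edges now: 4
Op 5: add_edge(E, C). Edges now: 5
Compute levels (Kahn BFS):
  sources (in-degree 0): D, E, G, H
  process D: level=0
    D->F: in-degree(F)=0, level(F)=1, enqueue
  process E: level=0
    E->C: in-degree(C)=1, level(C)>=1
  process G: level=0
    G->A: in-degree(A)=0, level(A)=1, enqueue
    G->B: in-degree(B)=0, level(B)=1, enqueue
  process H: level=0
    H->C: in-degree(C)=0, level(C)=1, enqueue
  process F: level=1
  process A: level=1
  process B: level=1
  process C: level=1
All levels: A:1, B:1, C:1, D:0, E:0, F:1, G:0, H:0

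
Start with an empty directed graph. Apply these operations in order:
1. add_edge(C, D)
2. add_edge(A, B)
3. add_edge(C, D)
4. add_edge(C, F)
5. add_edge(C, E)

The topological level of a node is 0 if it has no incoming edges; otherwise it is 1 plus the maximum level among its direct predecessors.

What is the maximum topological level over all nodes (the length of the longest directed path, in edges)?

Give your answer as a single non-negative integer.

Answer: 1

Derivation:
Op 1: add_edge(C, D). Edges now: 1
Op 2: add_edge(A, B). Edges now: 2
Op 3: add_edge(C, D) (duplicate, no change). Edges now: 2
Op 4: add_edge(C, F). Edges now: 3
Op 5: add_edge(C, E). Edges now: 4
Compute levels (Kahn BFS):
  sources (in-degree 0): A, C
  process A: level=0
    A->B: in-degree(B)=0, level(B)=1, enqueue
  process C: level=0
    C->D: in-degree(D)=0, level(D)=1, enqueue
    C->E: in-degree(E)=0, level(E)=1, enqueue
    C->F: in-degree(F)=0, level(F)=1, enqueue
  process B: level=1
  process D: level=1
  process E: level=1
  process F: level=1
All levels: A:0, B:1, C:0, D:1, E:1, F:1
max level = 1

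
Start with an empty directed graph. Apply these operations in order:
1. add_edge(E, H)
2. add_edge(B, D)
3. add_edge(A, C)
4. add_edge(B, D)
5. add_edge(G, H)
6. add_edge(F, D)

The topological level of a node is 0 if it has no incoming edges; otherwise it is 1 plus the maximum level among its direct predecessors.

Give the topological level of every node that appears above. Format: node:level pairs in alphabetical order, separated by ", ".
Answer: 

Answer: A:0, B:0, C:1, D:1, E:0, F:0, G:0, H:1

Derivation:
Op 1: add_edge(E, H). Edges now: 1
Op 2: add_edge(B, D). Edges now: 2
Op 3: add_edge(A, C). Edges now: 3
Op 4: add_edge(B, D) (duplicate, no change). Edges now: 3
Op 5: add_edge(G, H). Edges now: 4
Op 6: add_edge(F, D). Edges now: 5
Compute levels (Kahn BFS):
  sources (in-degree 0): A, B, E, F, G
  process A: level=0
    A->C: in-degree(C)=0, level(C)=1, enqueue
  process B: level=0
    B->D: in-degree(D)=1, level(D)>=1
  process E: level=0
    E->H: in-degree(H)=1, level(H)>=1
  process F: level=0
    F->D: in-degree(D)=0, level(D)=1, enqueue
  process G: level=0
    G->H: in-degree(H)=0, level(H)=1, enqueue
  process C: level=1
  process D: level=1
  process H: level=1
All levels: A:0, B:0, C:1, D:1, E:0, F:0, G:0, H:1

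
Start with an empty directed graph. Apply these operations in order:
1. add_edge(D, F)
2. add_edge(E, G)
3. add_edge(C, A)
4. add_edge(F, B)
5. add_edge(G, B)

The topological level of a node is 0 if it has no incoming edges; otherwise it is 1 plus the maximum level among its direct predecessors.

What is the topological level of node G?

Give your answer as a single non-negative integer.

Answer: 1

Derivation:
Op 1: add_edge(D, F). Edges now: 1
Op 2: add_edge(E, G). Edges now: 2
Op 3: add_edge(C, A). Edges now: 3
Op 4: add_edge(F, B). Edges now: 4
Op 5: add_edge(G, B). Edges now: 5
Compute levels (Kahn BFS):
  sources (in-degree 0): C, D, E
  process C: level=0
    C->A: in-degree(A)=0, level(A)=1, enqueue
  process D: level=0
    D->F: in-degree(F)=0, level(F)=1, enqueue
  process E: level=0
    E->G: in-degree(G)=0, level(G)=1, enqueue
  process A: level=1
  process F: level=1
    F->B: in-degree(B)=1, level(B)>=2
  process G: level=1
    G->B: in-degree(B)=0, level(B)=2, enqueue
  process B: level=2
All levels: A:1, B:2, C:0, D:0, E:0, F:1, G:1
level(G) = 1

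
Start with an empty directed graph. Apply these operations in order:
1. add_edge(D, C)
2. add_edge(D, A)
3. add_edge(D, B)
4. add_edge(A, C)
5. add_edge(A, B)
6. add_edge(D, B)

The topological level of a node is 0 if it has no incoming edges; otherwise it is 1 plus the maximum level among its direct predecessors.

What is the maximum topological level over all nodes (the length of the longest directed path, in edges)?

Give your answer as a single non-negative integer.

Op 1: add_edge(D, C). Edges now: 1
Op 2: add_edge(D, A). Edges now: 2
Op 3: add_edge(D, B). Edges now: 3
Op 4: add_edge(A, C). Edges now: 4
Op 5: add_edge(A, B). Edges now: 5
Op 6: add_edge(D, B) (duplicate, no change). Edges now: 5
Compute levels (Kahn BFS):
  sources (in-degree 0): D
  process D: level=0
    D->A: in-degree(A)=0, level(A)=1, enqueue
    D->B: in-degree(B)=1, level(B)>=1
    D->C: in-degree(C)=1, level(C)>=1
  process A: level=1
    A->B: in-degree(B)=0, level(B)=2, enqueue
    A->C: in-degree(C)=0, level(C)=2, enqueue
  process B: level=2
  process C: level=2
All levels: A:1, B:2, C:2, D:0
max level = 2

Answer: 2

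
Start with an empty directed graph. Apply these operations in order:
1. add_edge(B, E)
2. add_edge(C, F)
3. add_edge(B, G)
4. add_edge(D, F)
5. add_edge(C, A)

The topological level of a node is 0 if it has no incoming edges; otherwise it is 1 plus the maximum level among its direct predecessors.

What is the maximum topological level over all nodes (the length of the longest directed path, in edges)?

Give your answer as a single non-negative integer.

Op 1: add_edge(B, E). Edges now: 1
Op 2: add_edge(C, F). Edges now: 2
Op 3: add_edge(B, G). Edges now: 3
Op 4: add_edge(D, F). Edges now: 4
Op 5: add_edge(C, A). Edges now: 5
Compute levels (Kahn BFS):
  sources (in-degree 0): B, C, D
  process B: level=0
    B->E: in-degree(E)=0, level(E)=1, enqueue
    B->G: in-degree(G)=0, level(G)=1, enqueue
  process C: level=0
    C->A: in-degree(A)=0, level(A)=1, enqueue
    C->F: in-degree(F)=1, level(F)>=1
  process D: level=0
    D->F: in-degree(F)=0, level(F)=1, enqueue
  process E: level=1
  process G: level=1
  process A: level=1
  process F: level=1
All levels: A:1, B:0, C:0, D:0, E:1, F:1, G:1
max level = 1

Answer: 1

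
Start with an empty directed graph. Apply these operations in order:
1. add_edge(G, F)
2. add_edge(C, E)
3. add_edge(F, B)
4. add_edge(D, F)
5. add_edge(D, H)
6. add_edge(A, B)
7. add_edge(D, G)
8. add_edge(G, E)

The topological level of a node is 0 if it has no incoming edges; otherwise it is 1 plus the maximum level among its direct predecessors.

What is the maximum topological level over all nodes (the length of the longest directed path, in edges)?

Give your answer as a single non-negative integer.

Op 1: add_edge(G, F). Edges now: 1
Op 2: add_edge(C, E). Edges now: 2
Op 3: add_edge(F, B). Edges now: 3
Op 4: add_edge(D, F). Edges now: 4
Op 5: add_edge(D, H). Edges now: 5
Op 6: add_edge(A, B). Edges now: 6
Op 7: add_edge(D, G). Edges now: 7
Op 8: add_edge(G, E). Edges now: 8
Compute levels (Kahn BFS):
  sources (in-degree 0): A, C, D
  process A: level=0
    A->B: in-degree(B)=1, level(B)>=1
  process C: level=0
    C->E: in-degree(E)=1, level(E)>=1
  process D: level=0
    D->F: in-degree(F)=1, level(F)>=1
    D->G: in-degree(G)=0, level(G)=1, enqueue
    D->H: in-degree(H)=0, level(H)=1, enqueue
  process G: level=1
    G->E: in-degree(E)=0, level(E)=2, enqueue
    G->F: in-degree(F)=0, level(F)=2, enqueue
  process H: level=1
  process E: level=2
  process F: level=2
    F->B: in-degree(B)=0, level(B)=3, enqueue
  process B: level=3
All levels: A:0, B:3, C:0, D:0, E:2, F:2, G:1, H:1
max level = 3

Answer: 3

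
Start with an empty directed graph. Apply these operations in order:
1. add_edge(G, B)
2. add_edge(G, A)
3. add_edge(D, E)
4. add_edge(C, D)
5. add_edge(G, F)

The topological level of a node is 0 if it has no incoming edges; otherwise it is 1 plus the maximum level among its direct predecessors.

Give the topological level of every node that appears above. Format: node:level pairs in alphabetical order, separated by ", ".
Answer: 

Op 1: add_edge(G, B). Edges now: 1
Op 2: add_edge(G, A). Edges now: 2
Op 3: add_edge(D, E). Edges now: 3
Op 4: add_edge(C, D). Edges now: 4
Op 5: add_edge(G, F). Edges now: 5
Compute levels (Kahn BFS):
  sources (in-degree 0): C, G
  process C: level=0
    C->D: in-degree(D)=0, level(D)=1, enqueue
  process G: level=0
    G->A: in-degree(A)=0, level(A)=1, enqueue
    G->B: in-degree(B)=0, level(B)=1, enqueue
    G->F: in-degree(F)=0, level(F)=1, enqueue
  process D: level=1
    D->E: in-degree(E)=0, level(E)=2, enqueue
  process A: level=1
  process B: level=1
  process F: level=1
  process E: level=2
All levels: A:1, B:1, C:0, D:1, E:2, F:1, G:0

Answer: A:1, B:1, C:0, D:1, E:2, F:1, G:0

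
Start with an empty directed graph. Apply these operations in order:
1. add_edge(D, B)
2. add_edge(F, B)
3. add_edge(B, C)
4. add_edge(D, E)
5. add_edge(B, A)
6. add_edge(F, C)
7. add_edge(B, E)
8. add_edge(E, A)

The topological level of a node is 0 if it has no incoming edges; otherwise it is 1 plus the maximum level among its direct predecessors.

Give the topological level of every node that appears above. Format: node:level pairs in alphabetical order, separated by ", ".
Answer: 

Op 1: add_edge(D, B). Edges now: 1
Op 2: add_edge(F, B). Edges now: 2
Op 3: add_edge(B, C). Edges now: 3
Op 4: add_edge(D, E). Edges now: 4
Op 5: add_edge(B, A). Edges now: 5
Op 6: add_edge(F, C). Edges now: 6
Op 7: add_edge(B, E). Edges now: 7
Op 8: add_edge(E, A). Edges now: 8
Compute levels (Kahn BFS):
  sources (in-degree 0): D, F
  process D: level=0
    D->B: in-degree(B)=1, level(B)>=1
    D->E: in-degree(E)=1, level(E)>=1
  process F: level=0
    F->B: in-degree(B)=0, level(B)=1, enqueue
    F->C: in-degree(C)=1, level(C)>=1
  process B: level=1
    B->A: in-degree(A)=1, level(A)>=2
    B->C: in-degree(C)=0, level(C)=2, enqueue
    B->E: in-degree(E)=0, level(E)=2, enqueue
  process C: level=2
  process E: level=2
    E->A: in-degree(A)=0, level(A)=3, enqueue
  process A: level=3
All levels: A:3, B:1, C:2, D:0, E:2, F:0

Answer: A:3, B:1, C:2, D:0, E:2, F:0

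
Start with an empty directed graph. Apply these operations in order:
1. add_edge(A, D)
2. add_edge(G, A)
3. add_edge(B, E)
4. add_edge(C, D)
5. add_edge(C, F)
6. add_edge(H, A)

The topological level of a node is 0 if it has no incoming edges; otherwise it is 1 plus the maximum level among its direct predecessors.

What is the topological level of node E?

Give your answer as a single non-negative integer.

Op 1: add_edge(A, D). Edges now: 1
Op 2: add_edge(G, A). Edges now: 2
Op 3: add_edge(B, E). Edges now: 3
Op 4: add_edge(C, D). Edges now: 4
Op 5: add_edge(C, F). Edges now: 5
Op 6: add_edge(H, A). Edges now: 6
Compute levels (Kahn BFS):
  sources (in-degree 0): B, C, G, H
  process B: level=0
    B->E: in-degree(E)=0, level(E)=1, enqueue
  process C: level=0
    C->D: in-degree(D)=1, level(D)>=1
    C->F: in-degree(F)=0, level(F)=1, enqueue
  process G: level=0
    G->A: in-degree(A)=1, level(A)>=1
  process H: level=0
    H->A: in-degree(A)=0, level(A)=1, enqueue
  process E: level=1
  process F: level=1
  process A: level=1
    A->D: in-degree(D)=0, level(D)=2, enqueue
  process D: level=2
All levels: A:1, B:0, C:0, D:2, E:1, F:1, G:0, H:0
level(E) = 1

Answer: 1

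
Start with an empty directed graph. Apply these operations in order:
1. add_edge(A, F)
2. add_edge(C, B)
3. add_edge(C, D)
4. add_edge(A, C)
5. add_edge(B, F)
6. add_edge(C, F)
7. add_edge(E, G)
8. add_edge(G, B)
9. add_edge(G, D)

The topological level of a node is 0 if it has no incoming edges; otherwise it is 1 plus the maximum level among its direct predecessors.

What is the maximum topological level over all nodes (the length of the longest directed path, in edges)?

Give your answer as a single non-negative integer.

Answer: 3

Derivation:
Op 1: add_edge(A, F). Edges now: 1
Op 2: add_edge(C, B). Edges now: 2
Op 3: add_edge(C, D). Edges now: 3
Op 4: add_edge(A, C). Edges now: 4
Op 5: add_edge(B, F). Edges now: 5
Op 6: add_edge(C, F). Edges now: 6
Op 7: add_edge(E, G). Edges now: 7
Op 8: add_edge(G, B). Edges now: 8
Op 9: add_edge(G, D). Edges now: 9
Compute levels (Kahn BFS):
  sources (in-degree 0): A, E
  process A: level=0
    A->C: in-degree(C)=0, level(C)=1, enqueue
    A->F: in-degree(F)=2, level(F)>=1
  process E: level=0
    E->G: in-degree(G)=0, level(G)=1, enqueue
  process C: level=1
    C->B: in-degree(B)=1, level(B)>=2
    C->D: in-degree(D)=1, level(D)>=2
    C->F: in-degree(F)=1, level(F)>=2
  process G: level=1
    G->B: in-degree(B)=0, level(B)=2, enqueue
    G->D: in-degree(D)=0, level(D)=2, enqueue
  process B: level=2
    B->F: in-degree(F)=0, level(F)=3, enqueue
  process D: level=2
  process F: level=3
All levels: A:0, B:2, C:1, D:2, E:0, F:3, G:1
max level = 3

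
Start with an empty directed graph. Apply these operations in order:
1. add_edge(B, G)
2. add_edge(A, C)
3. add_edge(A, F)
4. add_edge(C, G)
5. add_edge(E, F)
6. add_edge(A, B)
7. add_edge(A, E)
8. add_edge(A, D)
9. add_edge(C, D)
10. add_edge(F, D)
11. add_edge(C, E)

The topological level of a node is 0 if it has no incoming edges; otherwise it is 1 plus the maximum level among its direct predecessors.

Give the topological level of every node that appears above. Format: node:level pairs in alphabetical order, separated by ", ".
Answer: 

Op 1: add_edge(B, G). Edges now: 1
Op 2: add_edge(A, C). Edges now: 2
Op 3: add_edge(A, F). Edges now: 3
Op 4: add_edge(C, G). Edges now: 4
Op 5: add_edge(E, F). Edges now: 5
Op 6: add_edge(A, B). Edges now: 6
Op 7: add_edge(A, E). Edges now: 7
Op 8: add_edge(A, D). Edges now: 8
Op 9: add_edge(C, D). Edges now: 9
Op 10: add_edge(F, D). Edges now: 10
Op 11: add_edge(C, E). Edges now: 11
Compute levels (Kahn BFS):
  sources (in-degree 0): A
  process A: level=0
    A->B: in-degree(B)=0, level(B)=1, enqueue
    A->C: in-degree(C)=0, level(C)=1, enqueue
    A->D: in-degree(D)=2, level(D)>=1
    A->E: in-degree(E)=1, level(E)>=1
    A->F: in-degree(F)=1, level(F)>=1
  process B: level=1
    B->G: in-degree(G)=1, level(G)>=2
  process C: level=1
    C->D: in-degree(D)=1, level(D)>=2
    C->E: in-degree(E)=0, level(E)=2, enqueue
    C->G: in-degree(G)=0, level(G)=2, enqueue
  process E: level=2
    E->F: in-degree(F)=0, level(F)=3, enqueue
  process G: level=2
  process F: level=3
    F->D: in-degree(D)=0, level(D)=4, enqueue
  process D: level=4
All levels: A:0, B:1, C:1, D:4, E:2, F:3, G:2

Answer: A:0, B:1, C:1, D:4, E:2, F:3, G:2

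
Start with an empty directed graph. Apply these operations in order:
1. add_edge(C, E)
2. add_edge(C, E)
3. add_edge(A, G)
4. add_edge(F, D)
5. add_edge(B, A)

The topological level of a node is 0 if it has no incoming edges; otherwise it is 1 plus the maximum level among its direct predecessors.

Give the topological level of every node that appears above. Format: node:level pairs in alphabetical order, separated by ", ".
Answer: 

Answer: A:1, B:0, C:0, D:1, E:1, F:0, G:2

Derivation:
Op 1: add_edge(C, E). Edges now: 1
Op 2: add_edge(C, E) (duplicate, no change). Edges now: 1
Op 3: add_edge(A, G). Edges now: 2
Op 4: add_edge(F, D). Edges now: 3
Op 5: add_edge(B, A). Edges now: 4
Compute levels (Kahn BFS):
  sources (in-degree 0): B, C, F
  process B: level=0
    B->A: in-degree(A)=0, level(A)=1, enqueue
  process C: level=0
    C->E: in-degree(E)=0, level(E)=1, enqueue
  process F: level=0
    F->D: in-degree(D)=0, level(D)=1, enqueue
  process A: level=1
    A->G: in-degree(G)=0, level(G)=2, enqueue
  process E: level=1
  process D: level=1
  process G: level=2
All levels: A:1, B:0, C:0, D:1, E:1, F:0, G:2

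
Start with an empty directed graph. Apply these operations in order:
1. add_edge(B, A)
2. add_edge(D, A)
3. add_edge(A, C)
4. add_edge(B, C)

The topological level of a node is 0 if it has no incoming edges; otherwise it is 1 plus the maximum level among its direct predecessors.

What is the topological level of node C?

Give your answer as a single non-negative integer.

Answer: 2

Derivation:
Op 1: add_edge(B, A). Edges now: 1
Op 2: add_edge(D, A). Edges now: 2
Op 3: add_edge(A, C). Edges now: 3
Op 4: add_edge(B, C). Edges now: 4
Compute levels (Kahn BFS):
  sources (in-degree 0): B, D
  process B: level=0
    B->A: in-degree(A)=1, level(A)>=1
    B->C: in-degree(C)=1, level(C)>=1
  process D: level=0
    D->A: in-degree(A)=0, level(A)=1, enqueue
  process A: level=1
    A->C: in-degree(C)=0, level(C)=2, enqueue
  process C: level=2
All levels: A:1, B:0, C:2, D:0
level(C) = 2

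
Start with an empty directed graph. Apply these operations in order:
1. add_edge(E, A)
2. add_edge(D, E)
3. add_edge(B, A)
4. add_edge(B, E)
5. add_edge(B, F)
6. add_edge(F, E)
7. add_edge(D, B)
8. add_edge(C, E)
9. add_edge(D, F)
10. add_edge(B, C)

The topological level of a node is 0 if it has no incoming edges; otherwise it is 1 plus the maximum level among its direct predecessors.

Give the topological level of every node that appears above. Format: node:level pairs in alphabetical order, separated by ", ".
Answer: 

Answer: A:4, B:1, C:2, D:0, E:3, F:2

Derivation:
Op 1: add_edge(E, A). Edges now: 1
Op 2: add_edge(D, E). Edges now: 2
Op 3: add_edge(B, A). Edges now: 3
Op 4: add_edge(B, E). Edges now: 4
Op 5: add_edge(B, F). Edges now: 5
Op 6: add_edge(F, E). Edges now: 6
Op 7: add_edge(D, B). Edges now: 7
Op 8: add_edge(C, E). Edges now: 8
Op 9: add_edge(D, F). Edges now: 9
Op 10: add_edge(B, C). Edges now: 10
Compute levels (Kahn BFS):
  sources (in-degree 0): D
  process D: level=0
    D->B: in-degree(B)=0, level(B)=1, enqueue
    D->E: in-degree(E)=3, level(E)>=1
    D->F: in-degree(F)=1, level(F)>=1
  process B: level=1
    B->A: in-degree(A)=1, level(A)>=2
    B->C: in-degree(C)=0, level(C)=2, enqueue
    B->E: in-degree(E)=2, level(E)>=2
    B->F: in-degree(F)=0, level(F)=2, enqueue
  process C: level=2
    C->E: in-degree(E)=1, level(E)>=3
  process F: level=2
    F->E: in-degree(E)=0, level(E)=3, enqueue
  process E: level=3
    E->A: in-degree(A)=0, level(A)=4, enqueue
  process A: level=4
All levels: A:4, B:1, C:2, D:0, E:3, F:2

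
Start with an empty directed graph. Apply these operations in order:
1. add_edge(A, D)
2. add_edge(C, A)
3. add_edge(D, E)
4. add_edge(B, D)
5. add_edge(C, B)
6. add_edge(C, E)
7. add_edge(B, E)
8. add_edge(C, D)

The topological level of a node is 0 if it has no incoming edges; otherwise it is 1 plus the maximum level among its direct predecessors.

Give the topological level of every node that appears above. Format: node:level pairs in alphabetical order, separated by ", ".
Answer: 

Answer: A:1, B:1, C:0, D:2, E:3

Derivation:
Op 1: add_edge(A, D). Edges now: 1
Op 2: add_edge(C, A). Edges now: 2
Op 3: add_edge(D, E). Edges now: 3
Op 4: add_edge(B, D). Edges now: 4
Op 5: add_edge(C, B). Edges now: 5
Op 6: add_edge(C, E). Edges now: 6
Op 7: add_edge(B, E). Edges now: 7
Op 8: add_edge(C, D). Edges now: 8
Compute levels (Kahn BFS):
  sources (in-degree 0): C
  process C: level=0
    C->A: in-degree(A)=0, level(A)=1, enqueue
    C->B: in-degree(B)=0, level(B)=1, enqueue
    C->D: in-degree(D)=2, level(D)>=1
    C->E: in-degree(E)=2, level(E)>=1
  process A: level=1
    A->D: in-degree(D)=1, level(D)>=2
  process B: level=1
    B->D: in-degree(D)=0, level(D)=2, enqueue
    B->E: in-degree(E)=1, level(E)>=2
  process D: level=2
    D->E: in-degree(E)=0, level(E)=3, enqueue
  process E: level=3
All levels: A:1, B:1, C:0, D:2, E:3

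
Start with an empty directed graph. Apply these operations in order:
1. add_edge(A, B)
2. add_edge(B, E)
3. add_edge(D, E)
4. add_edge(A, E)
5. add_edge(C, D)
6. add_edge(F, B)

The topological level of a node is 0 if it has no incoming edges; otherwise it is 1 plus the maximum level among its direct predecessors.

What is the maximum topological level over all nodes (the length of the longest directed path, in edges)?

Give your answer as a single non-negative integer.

Op 1: add_edge(A, B). Edges now: 1
Op 2: add_edge(B, E). Edges now: 2
Op 3: add_edge(D, E). Edges now: 3
Op 4: add_edge(A, E). Edges now: 4
Op 5: add_edge(C, D). Edges now: 5
Op 6: add_edge(F, B). Edges now: 6
Compute levels (Kahn BFS):
  sources (in-degree 0): A, C, F
  process A: level=0
    A->B: in-degree(B)=1, level(B)>=1
    A->E: in-degree(E)=2, level(E)>=1
  process C: level=0
    C->D: in-degree(D)=0, level(D)=1, enqueue
  process F: level=0
    F->B: in-degree(B)=0, level(B)=1, enqueue
  process D: level=1
    D->E: in-degree(E)=1, level(E)>=2
  process B: level=1
    B->E: in-degree(E)=0, level(E)=2, enqueue
  process E: level=2
All levels: A:0, B:1, C:0, D:1, E:2, F:0
max level = 2

Answer: 2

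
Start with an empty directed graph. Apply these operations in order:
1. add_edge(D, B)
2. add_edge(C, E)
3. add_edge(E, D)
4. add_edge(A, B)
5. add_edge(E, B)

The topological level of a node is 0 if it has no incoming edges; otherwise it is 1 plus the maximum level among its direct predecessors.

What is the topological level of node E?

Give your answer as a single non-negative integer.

Answer: 1

Derivation:
Op 1: add_edge(D, B). Edges now: 1
Op 2: add_edge(C, E). Edges now: 2
Op 3: add_edge(E, D). Edges now: 3
Op 4: add_edge(A, B). Edges now: 4
Op 5: add_edge(E, B). Edges now: 5
Compute levels (Kahn BFS):
  sources (in-degree 0): A, C
  process A: level=0
    A->B: in-degree(B)=2, level(B)>=1
  process C: level=0
    C->E: in-degree(E)=0, level(E)=1, enqueue
  process E: level=1
    E->B: in-degree(B)=1, level(B)>=2
    E->D: in-degree(D)=0, level(D)=2, enqueue
  process D: level=2
    D->B: in-degree(B)=0, level(B)=3, enqueue
  process B: level=3
All levels: A:0, B:3, C:0, D:2, E:1
level(E) = 1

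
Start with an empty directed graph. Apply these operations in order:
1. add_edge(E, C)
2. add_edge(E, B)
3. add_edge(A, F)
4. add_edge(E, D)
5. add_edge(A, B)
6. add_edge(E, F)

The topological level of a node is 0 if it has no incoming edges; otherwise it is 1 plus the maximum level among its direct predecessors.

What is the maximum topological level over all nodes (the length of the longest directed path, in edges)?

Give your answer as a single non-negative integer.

Answer: 1

Derivation:
Op 1: add_edge(E, C). Edges now: 1
Op 2: add_edge(E, B). Edges now: 2
Op 3: add_edge(A, F). Edges now: 3
Op 4: add_edge(E, D). Edges now: 4
Op 5: add_edge(A, B). Edges now: 5
Op 6: add_edge(E, F). Edges now: 6
Compute levels (Kahn BFS):
  sources (in-degree 0): A, E
  process A: level=0
    A->B: in-degree(B)=1, level(B)>=1
    A->F: in-degree(F)=1, level(F)>=1
  process E: level=0
    E->B: in-degree(B)=0, level(B)=1, enqueue
    E->C: in-degree(C)=0, level(C)=1, enqueue
    E->D: in-degree(D)=0, level(D)=1, enqueue
    E->F: in-degree(F)=0, level(F)=1, enqueue
  process B: level=1
  process C: level=1
  process D: level=1
  process F: level=1
All levels: A:0, B:1, C:1, D:1, E:0, F:1
max level = 1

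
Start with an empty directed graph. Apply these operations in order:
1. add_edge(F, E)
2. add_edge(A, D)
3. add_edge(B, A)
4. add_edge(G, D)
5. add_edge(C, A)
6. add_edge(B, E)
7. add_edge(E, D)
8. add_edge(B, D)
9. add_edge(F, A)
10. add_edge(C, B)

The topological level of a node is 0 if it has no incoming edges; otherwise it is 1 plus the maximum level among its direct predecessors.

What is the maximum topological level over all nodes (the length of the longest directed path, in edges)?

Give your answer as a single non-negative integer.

Answer: 3

Derivation:
Op 1: add_edge(F, E). Edges now: 1
Op 2: add_edge(A, D). Edges now: 2
Op 3: add_edge(B, A). Edges now: 3
Op 4: add_edge(G, D). Edges now: 4
Op 5: add_edge(C, A). Edges now: 5
Op 6: add_edge(B, E). Edges now: 6
Op 7: add_edge(E, D). Edges now: 7
Op 8: add_edge(B, D). Edges now: 8
Op 9: add_edge(F, A). Edges now: 9
Op 10: add_edge(C, B). Edges now: 10
Compute levels (Kahn BFS):
  sources (in-degree 0): C, F, G
  process C: level=0
    C->A: in-degree(A)=2, level(A)>=1
    C->B: in-degree(B)=0, level(B)=1, enqueue
  process F: level=0
    F->A: in-degree(A)=1, level(A)>=1
    F->E: in-degree(E)=1, level(E)>=1
  process G: level=0
    G->D: in-degree(D)=3, level(D)>=1
  process B: level=1
    B->A: in-degree(A)=0, level(A)=2, enqueue
    B->D: in-degree(D)=2, level(D)>=2
    B->E: in-degree(E)=0, level(E)=2, enqueue
  process A: level=2
    A->D: in-degree(D)=1, level(D)>=3
  process E: level=2
    E->D: in-degree(D)=0, level(D)=3, enqueue
  process D: level=3
All levels: A:2, B:1, C:0, D:3, E:2, F:0, G:0
max level = 3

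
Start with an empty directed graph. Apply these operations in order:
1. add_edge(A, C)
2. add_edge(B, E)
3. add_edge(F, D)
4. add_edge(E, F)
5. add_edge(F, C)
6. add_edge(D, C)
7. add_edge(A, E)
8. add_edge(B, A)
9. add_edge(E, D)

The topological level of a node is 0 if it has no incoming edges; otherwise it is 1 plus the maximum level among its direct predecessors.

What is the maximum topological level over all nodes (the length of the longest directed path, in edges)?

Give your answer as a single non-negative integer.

Op 1: add_edge(A, C). Edges now: 1
Op 2: add_edge(B, E). Edges now: 2
Op 3: add_edge(F, D). Edges now: 3
Op 4: add_edge(E, F). Edges now: 4
Op 5: add_edge(F, C). Edges now: 5
Op 6: add_edge(D, C). Edges now: 6
Op 7: add_edge(A, E). Edges now: 7
Op 8: add_edge(B, A). Edges now: 8
Op 9: add_edge(E, D). Edges now: 9
Compute levels (Kahn BFS):
  sources (in-degree 0): B
  process B: level=0
    B->A: in-degree(A)=0, level(A)=1, enqueue
    B->E: in-degree(E)=1, level(E)>=1
  process A: level=1
    A->C: in-degree(C)=2, level(C)>=2
    A->E: in-degree(E)=0, level(E)=2, enqueue
  process E: level=2
    E->D: in-degree(D)=1, level(D)>=3
    E->F: in-degree(F)=0, level(F)=3, enqueue
  process F: level=3
    F->C: in-degree(C)=1, level(C)>=4
    F->D: in-degree(D)=0, level(D)=4, enqueue
  process D: level=4
    D->C: in-degree(C)=0, level(C)=5, enqueue
  process C: level=5
All levels: A:1, B:0, C:5, D:4, E:2, F:3
max level = 5

Answer: 5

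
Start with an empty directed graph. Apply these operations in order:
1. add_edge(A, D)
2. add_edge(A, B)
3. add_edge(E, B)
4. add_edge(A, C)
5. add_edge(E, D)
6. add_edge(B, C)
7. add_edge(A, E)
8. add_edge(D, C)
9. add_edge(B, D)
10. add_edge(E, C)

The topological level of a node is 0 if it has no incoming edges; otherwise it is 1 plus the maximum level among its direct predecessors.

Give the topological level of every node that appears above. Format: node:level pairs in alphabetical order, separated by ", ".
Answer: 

Answer: A:0, B:2, C:4, D:3, E:1

Derivation:
Op 1: add_edge(A, D). Edges now: 1
Op 2: add_edge(A, B). Edges now: 2
Op 3: add_edge(E, B). Edges now: 3
Op 4: add_edge(A, C). Edges now: 4
Op 5: add_edge(E, D). Edges now: 5
Op 6: add_edge(B, C). Edges now: 6
Op 7: add_edge(A, E). Edges now: 7
Op 8: add_edge(D, C). Edges now: 8
Op 9: add_edge(B, D). Edges now: 9
Op 10: add_edge(E, C). Edges now: 10
Compute levels (Kahn BFS):
  sources (in-degree 0): A
  process A: level=0
    A->B: in-degree(B)=1, level(B)>=1
    A->C: in-degree(C)=3, level(C)>=1
    A->D: in-degree(D)=2, level(D)>=1
    A->E: in-degree(E)=0, level(E)=1, enqueue
  process E: level=1
    E->B: in-degree(B)=0, level(B)=2, enqueue
    E->C: in-degree(C)=2, level(C)>=2
    E->D: in-degree(D)=1, level(D)>=2
  process B: level=2
    B->C: in-degree(C)=1, level(C)>=3
    B->D: in-degree(D)=0, level(D)=3, enqueue
  process D: level=3
    D->C: in-degree(C)=0, level(C)=4, enqueue
  process C: level=4
All levels: A:0, B:2, C:4, D:3, E:1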